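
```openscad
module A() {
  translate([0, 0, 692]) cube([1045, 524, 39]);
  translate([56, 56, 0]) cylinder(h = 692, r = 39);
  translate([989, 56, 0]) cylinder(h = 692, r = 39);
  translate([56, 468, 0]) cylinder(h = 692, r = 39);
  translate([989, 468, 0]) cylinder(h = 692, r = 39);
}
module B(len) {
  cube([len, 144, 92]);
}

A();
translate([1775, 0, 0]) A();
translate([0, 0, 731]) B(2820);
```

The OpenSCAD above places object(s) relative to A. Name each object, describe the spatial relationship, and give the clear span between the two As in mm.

A is a table. B is a beam. A beam spans the tops of two tables. The clear span between the two tables is 730 mm.

Second table starts at x = 1775; first ends at x = 1045; clear span = 1775 − 1045 = 730 mm.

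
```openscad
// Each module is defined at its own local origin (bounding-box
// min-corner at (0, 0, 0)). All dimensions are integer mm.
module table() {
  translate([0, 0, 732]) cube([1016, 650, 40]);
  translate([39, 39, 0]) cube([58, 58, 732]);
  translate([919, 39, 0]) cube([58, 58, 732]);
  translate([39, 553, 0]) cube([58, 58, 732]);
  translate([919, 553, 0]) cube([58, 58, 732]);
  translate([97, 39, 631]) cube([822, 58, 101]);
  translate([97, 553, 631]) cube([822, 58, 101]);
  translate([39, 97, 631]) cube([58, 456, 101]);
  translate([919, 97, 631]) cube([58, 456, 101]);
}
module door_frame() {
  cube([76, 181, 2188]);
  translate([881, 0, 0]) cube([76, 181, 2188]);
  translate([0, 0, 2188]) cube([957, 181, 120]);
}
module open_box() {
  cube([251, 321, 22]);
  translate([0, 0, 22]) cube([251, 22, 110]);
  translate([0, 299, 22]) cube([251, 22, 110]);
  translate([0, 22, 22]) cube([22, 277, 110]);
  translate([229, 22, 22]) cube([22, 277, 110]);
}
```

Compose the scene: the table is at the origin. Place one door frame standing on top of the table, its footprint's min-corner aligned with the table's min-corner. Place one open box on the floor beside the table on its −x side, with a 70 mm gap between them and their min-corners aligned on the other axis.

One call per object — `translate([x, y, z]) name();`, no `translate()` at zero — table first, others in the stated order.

table();
translate([0, 0, 772]) door_frame();
translate([-321, 0, 0]) open_box();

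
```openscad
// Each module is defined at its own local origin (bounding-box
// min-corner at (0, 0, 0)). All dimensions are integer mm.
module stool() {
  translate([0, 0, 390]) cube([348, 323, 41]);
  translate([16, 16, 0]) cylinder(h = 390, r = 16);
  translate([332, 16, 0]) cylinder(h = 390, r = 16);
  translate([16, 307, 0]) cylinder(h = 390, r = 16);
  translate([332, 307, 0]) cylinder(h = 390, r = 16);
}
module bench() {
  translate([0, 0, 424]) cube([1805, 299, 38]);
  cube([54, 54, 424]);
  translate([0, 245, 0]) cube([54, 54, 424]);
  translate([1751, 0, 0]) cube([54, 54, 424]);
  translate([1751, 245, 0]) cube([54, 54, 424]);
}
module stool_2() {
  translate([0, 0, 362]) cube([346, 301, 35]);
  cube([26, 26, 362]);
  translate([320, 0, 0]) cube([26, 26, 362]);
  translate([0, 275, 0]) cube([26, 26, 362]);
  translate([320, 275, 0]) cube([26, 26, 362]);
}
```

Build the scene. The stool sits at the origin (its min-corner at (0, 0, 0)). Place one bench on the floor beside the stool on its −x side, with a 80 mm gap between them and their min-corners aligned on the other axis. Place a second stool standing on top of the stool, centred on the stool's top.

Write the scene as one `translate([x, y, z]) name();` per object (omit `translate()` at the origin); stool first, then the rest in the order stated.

stool();
translate([-1885, 0, 0]) bench();
translate([1, 11, 431]) stool_2();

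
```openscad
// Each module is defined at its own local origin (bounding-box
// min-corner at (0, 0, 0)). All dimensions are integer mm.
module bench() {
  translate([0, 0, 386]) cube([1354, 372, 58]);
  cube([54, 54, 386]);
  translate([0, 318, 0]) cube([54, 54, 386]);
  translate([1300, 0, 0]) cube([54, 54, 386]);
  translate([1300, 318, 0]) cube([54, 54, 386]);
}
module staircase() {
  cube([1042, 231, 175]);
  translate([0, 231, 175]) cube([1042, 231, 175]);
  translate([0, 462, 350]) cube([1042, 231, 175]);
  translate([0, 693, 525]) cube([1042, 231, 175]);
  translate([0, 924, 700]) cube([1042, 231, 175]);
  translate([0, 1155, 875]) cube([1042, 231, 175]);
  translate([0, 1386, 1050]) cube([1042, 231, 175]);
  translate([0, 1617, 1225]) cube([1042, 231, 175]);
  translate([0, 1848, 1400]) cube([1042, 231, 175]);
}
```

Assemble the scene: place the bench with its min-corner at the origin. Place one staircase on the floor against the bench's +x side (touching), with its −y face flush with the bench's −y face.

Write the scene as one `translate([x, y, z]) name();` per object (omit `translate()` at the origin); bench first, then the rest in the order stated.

bench();
translate([1354, 0, 0]) staircase();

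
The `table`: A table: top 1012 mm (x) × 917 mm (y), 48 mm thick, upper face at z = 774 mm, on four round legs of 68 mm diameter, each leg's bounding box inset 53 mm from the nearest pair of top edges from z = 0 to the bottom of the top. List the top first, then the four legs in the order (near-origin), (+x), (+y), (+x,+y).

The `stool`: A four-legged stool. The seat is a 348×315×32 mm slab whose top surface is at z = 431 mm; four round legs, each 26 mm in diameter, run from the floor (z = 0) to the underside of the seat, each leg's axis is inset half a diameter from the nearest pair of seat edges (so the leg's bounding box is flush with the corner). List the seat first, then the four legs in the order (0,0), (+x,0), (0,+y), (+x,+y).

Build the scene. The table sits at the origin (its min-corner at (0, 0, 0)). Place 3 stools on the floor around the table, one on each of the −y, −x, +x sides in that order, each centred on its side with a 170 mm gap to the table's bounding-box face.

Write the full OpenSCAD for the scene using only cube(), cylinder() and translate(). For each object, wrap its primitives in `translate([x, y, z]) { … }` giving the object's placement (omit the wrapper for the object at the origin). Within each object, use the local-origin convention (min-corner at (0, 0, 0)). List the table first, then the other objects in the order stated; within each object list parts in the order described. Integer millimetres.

translate([0, 0, 726]) cube([1012, 917, 48]);
translate([87, 87, 0]) cylinder(h = 726, r = 34);
translate([925, 87, 0]) cylinder(h = 726, r = 34);
translate([87, 830, 0]) cylinder(h = 726, r = 34);
translate([925, 830, 0]) cylinder(h = 726, r = 34);
translate([332, -485, 0]) {
  translate([0, 0, 399]) cube([348, 315, 32]);
  translate([13, 13, 0]) cylinder(h = 399, r = 13);
  translate([335, 13, 0]) cylinder(h = 399, r = 13);
  translate([13, 302, 0]) cylinder(h = 399, r = 13);
  translate([335, 302, 0]) cylinder(h = 399, r = 13);
}
translate([-518, 301, 0]) {
  translate([0, 0, 399]) cube([348, 315, 32]);
  translate([13, 13, 0]) cylinder(h = 399, r = 13);
  translate([335, 13, 0]) cylinder(h = 399, r = 13);
  translate([13, 302, 0]) cylinder(h = 399, r = 13);
  translate([335, 302, 0]) cylinder(h = 399, r = 13);
}
translate([1182, 301, 0]) {
  translate([0, 0, 399]) cube([348, 315, 32]);
  translate([13, 13, 0]) cylinder(h = 399, r = 13);
  translate([335, 13, 0]) cylinder(h = 399, r = 13);
  translate([13, 302, 0]) cylinder(h = 399, r = 13);
  translate([335, 302, 0]) cylinder(h = 399, r = 13);
}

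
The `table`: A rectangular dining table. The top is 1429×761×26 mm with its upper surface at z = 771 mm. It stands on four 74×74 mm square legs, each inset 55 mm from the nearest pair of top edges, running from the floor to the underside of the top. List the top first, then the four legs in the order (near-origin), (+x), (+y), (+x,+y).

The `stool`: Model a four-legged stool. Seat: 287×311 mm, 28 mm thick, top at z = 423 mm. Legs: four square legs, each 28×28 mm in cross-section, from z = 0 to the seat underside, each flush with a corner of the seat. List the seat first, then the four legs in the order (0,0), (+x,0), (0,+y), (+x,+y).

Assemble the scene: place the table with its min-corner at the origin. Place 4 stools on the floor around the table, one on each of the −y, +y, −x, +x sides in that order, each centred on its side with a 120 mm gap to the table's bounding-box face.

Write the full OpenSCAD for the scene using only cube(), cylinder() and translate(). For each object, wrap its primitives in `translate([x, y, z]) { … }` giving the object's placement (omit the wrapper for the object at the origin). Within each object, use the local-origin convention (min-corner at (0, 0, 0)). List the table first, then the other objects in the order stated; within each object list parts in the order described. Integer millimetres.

translate([0, 0, 745]) cube([1429, 761, 26]);
translate([55, 55, 0]) cube([74, 74, 745]);
translate([1300, 55, 0]) cube([74, 74, 745]);
translate([55, 632, 0]) cube([74, 74, 745]);
translate([1300, 632, 0]) cube([74, 74, 745]);
translate([571, -431, 0]) {
  translate([0, 0, 395]) cube([287, 311, 28]);
  cube([28, 28, 395]);
  translate([259, 0, 0]) cube([28, 28, 395]);
  translate([0, 283, 0]) cube([28, 28, 395]);
  translate([259, 283, 0]) cube([28, 28, 395]);
}
translate([571, 881, 0]) {
  translate([0, 0, 395]) cube([287, 311, 28]);
  cube([28, 28, 395]);
  translate([259, 0, 0]) cube([28, 28, 395]);
  translate([0, 283, 0]) cube([28, 28, 395]);
  translate([259, 283, 0]) cube([28, 28, 395]);
}
translate([-407, 225, 0]) {
  translate([0, 0, 395]) cube([287, 311, 28]);
  cube([28, 28, 395]);
  translate([259, 0, 0]) cube([28, 28, 395]);
  translate([0, 283, 0]) cube([28, 28, 395]);
  translate([259, 283, 0]) cube([28, 28, 395]);
}
translate([1549, 225, 0]) {
  translate([0, 0, 395]) cube([287, 311, 28]);
  cube([28, 28, 395]);
  translate([259, 0, 0]) cube([28, 28, 395]);
  translate([0, 283, 0]) cube([28, 28, 395]);
  translate([259, 283, 0]) cube([28, 28, 395]);
}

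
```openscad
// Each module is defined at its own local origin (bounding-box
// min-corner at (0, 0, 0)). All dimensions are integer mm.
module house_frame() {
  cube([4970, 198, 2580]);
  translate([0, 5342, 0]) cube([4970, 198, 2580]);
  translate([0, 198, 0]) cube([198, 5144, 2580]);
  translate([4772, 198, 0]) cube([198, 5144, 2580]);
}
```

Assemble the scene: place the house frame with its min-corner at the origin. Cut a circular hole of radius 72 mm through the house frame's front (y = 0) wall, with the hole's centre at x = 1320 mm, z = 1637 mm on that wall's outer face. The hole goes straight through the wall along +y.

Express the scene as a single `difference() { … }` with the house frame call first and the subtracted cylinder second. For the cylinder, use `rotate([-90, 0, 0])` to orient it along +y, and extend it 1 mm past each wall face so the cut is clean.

difference() {
  house_frame();
  translate([1320, -1, 1637]) rotate([-90, 0, 0]) cylinder(h = 200, r = 72);
}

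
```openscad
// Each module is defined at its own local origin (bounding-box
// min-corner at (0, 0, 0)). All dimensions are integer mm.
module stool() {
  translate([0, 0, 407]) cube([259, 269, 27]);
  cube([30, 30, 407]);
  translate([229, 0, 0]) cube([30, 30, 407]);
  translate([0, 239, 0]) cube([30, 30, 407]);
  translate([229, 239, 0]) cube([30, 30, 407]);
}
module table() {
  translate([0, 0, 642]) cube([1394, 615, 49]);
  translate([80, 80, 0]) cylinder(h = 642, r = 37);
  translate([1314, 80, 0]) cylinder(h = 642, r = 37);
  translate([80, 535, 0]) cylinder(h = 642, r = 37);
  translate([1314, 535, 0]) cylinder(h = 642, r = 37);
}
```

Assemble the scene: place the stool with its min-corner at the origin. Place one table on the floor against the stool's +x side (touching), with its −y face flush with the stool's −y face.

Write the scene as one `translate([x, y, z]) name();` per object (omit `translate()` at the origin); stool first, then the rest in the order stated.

stool();
translate([259, 0, 0]) table();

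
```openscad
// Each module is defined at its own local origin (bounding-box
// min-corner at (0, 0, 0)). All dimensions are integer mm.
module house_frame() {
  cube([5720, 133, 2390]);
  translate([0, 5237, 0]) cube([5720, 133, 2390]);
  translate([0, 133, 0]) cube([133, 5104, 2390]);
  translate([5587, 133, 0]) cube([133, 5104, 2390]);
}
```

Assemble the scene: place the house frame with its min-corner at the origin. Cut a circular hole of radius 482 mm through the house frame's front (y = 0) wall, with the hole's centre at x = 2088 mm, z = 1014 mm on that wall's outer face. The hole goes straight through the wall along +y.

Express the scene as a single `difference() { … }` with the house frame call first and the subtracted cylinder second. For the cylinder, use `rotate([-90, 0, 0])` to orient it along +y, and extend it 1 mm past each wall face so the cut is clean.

difference() {
  house_frame();
  translate([2088, -1, 1014]) rotate([-90, 0, 0]) cylinder(h = 135, r = 482);
}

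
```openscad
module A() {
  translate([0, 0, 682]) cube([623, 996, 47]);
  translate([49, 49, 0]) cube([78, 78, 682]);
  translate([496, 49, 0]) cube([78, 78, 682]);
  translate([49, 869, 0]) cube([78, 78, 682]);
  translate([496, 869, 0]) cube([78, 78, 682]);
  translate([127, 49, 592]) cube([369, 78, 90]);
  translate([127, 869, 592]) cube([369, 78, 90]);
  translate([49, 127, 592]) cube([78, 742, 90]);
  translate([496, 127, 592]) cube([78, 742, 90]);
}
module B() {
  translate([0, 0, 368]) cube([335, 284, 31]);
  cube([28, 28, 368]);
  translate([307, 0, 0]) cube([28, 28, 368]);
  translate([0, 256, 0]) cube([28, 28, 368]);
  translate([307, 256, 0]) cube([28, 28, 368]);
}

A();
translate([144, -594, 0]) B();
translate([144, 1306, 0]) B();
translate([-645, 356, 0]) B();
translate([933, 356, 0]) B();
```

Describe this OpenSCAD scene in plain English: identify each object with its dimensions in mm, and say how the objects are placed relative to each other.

A is a table with a 623×996 mm rectangular top, 47 mm thick, top surface at z = 729 mm, supported by four 78×78 mm square legs, each inset 49 mm from the nearest pair of top edges, running from the floor. Four apron rails, 78 mm thick and 90 mm tall, run between adjacent legs with their top edges flush with the underside of the top and their outer faces flush with the legs' outer faces.

B is a four-legged stool. The seat is a 335×284×31 mm slab whose top surface is at z = 399 mm; four square legs, each 28×28 mm in cross-section, run from the floor (z = 0) to the underside of the seat, each flush with a corner of the seat.

Four stools sit around the table at the −y, +y, −x, +x sides.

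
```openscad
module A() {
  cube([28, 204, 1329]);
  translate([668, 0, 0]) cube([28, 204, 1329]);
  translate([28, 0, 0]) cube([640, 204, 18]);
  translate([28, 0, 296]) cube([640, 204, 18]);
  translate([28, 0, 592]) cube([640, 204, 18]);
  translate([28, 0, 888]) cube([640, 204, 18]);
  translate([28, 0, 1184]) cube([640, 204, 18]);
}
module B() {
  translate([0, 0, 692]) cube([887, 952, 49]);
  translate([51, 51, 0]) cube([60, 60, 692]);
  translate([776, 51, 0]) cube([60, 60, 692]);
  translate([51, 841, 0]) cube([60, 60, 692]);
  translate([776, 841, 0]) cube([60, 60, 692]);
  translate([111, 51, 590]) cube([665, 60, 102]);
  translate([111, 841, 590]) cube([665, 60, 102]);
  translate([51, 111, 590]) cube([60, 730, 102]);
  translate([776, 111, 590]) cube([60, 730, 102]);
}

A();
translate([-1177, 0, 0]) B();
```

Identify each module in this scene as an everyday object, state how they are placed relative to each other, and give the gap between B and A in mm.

The table's nearest face is 290 mm from the bookshelf's −x face.

A is a bookshelf. B is a table. The table is on the floor beside the bookshelf on its −x side. The gap between the table and the bookshelf is 290 mm.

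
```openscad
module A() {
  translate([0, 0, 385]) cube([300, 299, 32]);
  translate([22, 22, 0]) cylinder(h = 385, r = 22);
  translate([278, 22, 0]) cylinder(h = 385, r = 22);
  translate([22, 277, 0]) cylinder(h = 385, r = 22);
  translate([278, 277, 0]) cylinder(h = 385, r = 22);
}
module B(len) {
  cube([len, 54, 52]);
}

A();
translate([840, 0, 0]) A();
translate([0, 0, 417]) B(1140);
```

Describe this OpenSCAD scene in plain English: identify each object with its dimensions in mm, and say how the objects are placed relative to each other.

A is a four-legged stool. The seat is 300×299 mm, 32 mm thick, top at z = 417 mm. It stands on four round legs, each 44 mm in diameter, from z = 0 to the seat underside, each leg's axis is inset half a diameter from the nearest pair of seat edges (so the leg's bounding box is flush with the corner).

B is a rectangular beam 1140 mm long (x), 54 mm deep (y), 52 mm thick (z).

The beam spans the tops of two stools placed 540 mm apart, resting at z = 417 mm.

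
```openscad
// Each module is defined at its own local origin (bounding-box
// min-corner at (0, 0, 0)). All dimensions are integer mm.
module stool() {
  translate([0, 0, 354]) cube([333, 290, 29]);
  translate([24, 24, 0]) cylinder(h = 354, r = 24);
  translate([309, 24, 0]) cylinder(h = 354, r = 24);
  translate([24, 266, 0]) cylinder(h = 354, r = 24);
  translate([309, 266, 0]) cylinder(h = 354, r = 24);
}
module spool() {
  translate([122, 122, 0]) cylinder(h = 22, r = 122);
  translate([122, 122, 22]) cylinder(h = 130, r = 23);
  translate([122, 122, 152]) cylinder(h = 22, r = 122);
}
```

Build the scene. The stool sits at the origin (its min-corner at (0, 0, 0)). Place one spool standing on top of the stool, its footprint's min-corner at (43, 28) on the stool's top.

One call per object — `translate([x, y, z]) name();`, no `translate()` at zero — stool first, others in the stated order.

stool();
translate([43, 28, 383]) spool();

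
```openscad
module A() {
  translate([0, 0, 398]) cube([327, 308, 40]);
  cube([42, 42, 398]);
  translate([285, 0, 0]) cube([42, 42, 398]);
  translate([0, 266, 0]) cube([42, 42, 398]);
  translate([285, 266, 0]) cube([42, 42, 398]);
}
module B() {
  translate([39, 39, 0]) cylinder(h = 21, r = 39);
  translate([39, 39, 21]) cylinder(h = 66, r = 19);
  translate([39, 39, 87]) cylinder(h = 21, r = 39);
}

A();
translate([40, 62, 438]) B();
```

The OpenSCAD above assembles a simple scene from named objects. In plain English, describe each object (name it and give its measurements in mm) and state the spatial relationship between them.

A is a simple wooden stool: a rectangular seat 327 mm (x) by 308 mm (y), 40 mm thick, top face at z = 438 mm, on four square legs, each 42×42 mm in cross-section. The legs rest on z = 0, each flush with a corner of the seat.

B is a spool: two coaxial disc flanges of radius 39 mm and thickness 21 mm, joined by a core cylinder of radius 19 mm and height 66 mm. The lower flange rests on z = 0 and the three cylinders share a vertical axis.

The spool is on top of the stool.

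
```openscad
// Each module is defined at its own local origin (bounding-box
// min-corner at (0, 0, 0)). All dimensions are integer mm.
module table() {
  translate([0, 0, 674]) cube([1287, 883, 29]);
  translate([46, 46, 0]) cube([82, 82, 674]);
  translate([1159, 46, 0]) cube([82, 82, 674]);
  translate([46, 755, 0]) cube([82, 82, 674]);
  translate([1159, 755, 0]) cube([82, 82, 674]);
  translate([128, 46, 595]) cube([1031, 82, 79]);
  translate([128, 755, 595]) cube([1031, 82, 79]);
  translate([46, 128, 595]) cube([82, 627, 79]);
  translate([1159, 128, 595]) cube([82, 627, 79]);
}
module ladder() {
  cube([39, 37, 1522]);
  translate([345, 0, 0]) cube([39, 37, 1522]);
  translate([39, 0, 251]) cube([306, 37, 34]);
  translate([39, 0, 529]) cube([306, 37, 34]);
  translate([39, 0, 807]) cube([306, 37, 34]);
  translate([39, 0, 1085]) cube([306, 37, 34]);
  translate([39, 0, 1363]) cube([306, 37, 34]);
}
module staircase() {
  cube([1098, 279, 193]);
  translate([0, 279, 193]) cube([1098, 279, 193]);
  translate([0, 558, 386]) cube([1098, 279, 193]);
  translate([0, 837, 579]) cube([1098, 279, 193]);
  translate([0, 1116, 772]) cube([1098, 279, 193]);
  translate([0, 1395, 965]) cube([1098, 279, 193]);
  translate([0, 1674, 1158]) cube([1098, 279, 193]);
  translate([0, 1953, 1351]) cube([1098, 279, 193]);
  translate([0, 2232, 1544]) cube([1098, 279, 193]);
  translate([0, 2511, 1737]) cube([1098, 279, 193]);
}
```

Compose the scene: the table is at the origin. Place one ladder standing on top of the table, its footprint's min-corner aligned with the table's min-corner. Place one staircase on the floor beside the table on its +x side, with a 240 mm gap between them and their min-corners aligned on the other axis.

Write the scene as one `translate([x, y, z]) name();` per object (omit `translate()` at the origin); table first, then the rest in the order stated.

table();
translate([0, 0, 703]) ladder();
translate([1527, 0, 0]) staircase();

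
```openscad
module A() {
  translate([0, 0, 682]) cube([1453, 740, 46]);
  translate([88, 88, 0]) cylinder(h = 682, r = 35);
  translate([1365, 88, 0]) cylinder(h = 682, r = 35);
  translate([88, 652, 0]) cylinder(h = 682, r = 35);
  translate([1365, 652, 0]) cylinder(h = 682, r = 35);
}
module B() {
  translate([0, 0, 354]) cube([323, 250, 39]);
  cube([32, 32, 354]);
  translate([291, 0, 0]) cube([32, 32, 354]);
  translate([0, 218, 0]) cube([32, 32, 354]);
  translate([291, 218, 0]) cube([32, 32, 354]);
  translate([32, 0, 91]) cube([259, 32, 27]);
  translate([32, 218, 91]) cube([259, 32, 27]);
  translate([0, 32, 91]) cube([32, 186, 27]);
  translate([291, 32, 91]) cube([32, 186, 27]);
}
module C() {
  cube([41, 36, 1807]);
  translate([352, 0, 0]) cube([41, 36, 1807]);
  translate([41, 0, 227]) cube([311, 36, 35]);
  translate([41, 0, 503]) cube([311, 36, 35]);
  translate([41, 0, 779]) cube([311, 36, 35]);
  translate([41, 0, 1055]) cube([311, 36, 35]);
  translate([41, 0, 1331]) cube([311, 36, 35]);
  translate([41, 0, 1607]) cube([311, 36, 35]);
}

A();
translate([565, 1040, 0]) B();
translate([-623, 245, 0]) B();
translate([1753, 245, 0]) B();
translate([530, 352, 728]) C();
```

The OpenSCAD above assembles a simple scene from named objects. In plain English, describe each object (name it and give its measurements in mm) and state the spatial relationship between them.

A is a table with a 1453×740 mm rectangular top, 46 mm thick, top surface at z = 728 mm, supported by four round legs of 70 mm diameter, each leg's bounding box inset 53 mm from the nearest pair of top edges, running from the floor.

B is a simple wooden stool: a rectangular seat 323 mm (x) by 250 mm (y), 39 mm thick, top face at z = 393 mm, on four square legs, each 32×32 mm in cross-section. The legs rest on z = 0, each flush with a corner of the seat. Four stretchers, 32 mm wide and 27 mm tall, connect adjacent legs with their undersides at z = 91 mm, each running between the inner faces of the legs it joins and aligned with the legs' outer faces on the other axis.

C is a wooden ladder with two side rails of 41×36 mm section and 1807 mm height, set 393 mm apart overall. Between them run 6 rectangular rungs (36 mm deep, 35 mm thick), front faces flush with the rails' −y face. The bottom of the first rung is 227 mm above the floor and each subsequent rung is 276 mm higher than the one below.

Three stools sit around the table at the +y, −x, +x sides. The ladder is on top of the table, centred.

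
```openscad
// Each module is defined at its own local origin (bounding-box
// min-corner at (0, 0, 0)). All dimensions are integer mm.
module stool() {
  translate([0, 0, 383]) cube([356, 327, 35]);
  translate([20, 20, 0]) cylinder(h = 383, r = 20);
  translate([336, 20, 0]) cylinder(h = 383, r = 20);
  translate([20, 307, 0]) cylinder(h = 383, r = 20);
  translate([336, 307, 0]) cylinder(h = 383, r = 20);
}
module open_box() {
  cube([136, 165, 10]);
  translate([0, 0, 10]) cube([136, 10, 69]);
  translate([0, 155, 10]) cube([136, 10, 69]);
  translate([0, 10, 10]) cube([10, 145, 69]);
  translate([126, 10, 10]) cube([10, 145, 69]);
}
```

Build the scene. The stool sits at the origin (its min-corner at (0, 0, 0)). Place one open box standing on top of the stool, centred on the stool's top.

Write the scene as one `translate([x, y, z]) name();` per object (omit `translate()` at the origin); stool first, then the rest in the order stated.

stool();
translate([110, 81, 418]) open_box();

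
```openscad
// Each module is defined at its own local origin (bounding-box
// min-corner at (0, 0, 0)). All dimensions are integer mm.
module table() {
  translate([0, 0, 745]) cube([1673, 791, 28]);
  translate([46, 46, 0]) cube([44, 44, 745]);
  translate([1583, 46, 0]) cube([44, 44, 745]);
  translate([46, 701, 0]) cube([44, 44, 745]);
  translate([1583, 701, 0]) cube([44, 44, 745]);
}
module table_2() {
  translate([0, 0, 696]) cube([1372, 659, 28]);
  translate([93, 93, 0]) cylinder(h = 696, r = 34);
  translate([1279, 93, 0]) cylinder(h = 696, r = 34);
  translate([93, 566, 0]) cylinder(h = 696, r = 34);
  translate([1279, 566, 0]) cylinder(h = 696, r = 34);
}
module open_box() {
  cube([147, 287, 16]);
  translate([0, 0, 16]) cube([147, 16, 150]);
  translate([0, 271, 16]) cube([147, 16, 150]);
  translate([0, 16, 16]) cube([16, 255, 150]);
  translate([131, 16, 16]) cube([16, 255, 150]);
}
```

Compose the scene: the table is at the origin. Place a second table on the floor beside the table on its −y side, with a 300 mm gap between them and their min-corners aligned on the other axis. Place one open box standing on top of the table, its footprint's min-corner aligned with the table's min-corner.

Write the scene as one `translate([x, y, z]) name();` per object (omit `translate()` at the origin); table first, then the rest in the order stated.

table();
translate([0, -959, 0]) table_2();
translate([0, 0, 773]) open_box();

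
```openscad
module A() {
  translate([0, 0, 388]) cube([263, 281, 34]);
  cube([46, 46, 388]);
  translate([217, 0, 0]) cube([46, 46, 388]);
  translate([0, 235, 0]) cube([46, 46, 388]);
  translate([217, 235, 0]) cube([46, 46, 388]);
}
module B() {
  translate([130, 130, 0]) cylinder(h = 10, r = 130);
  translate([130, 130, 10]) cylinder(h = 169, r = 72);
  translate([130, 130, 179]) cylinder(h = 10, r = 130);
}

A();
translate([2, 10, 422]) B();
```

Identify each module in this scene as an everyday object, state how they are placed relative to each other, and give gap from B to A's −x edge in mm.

The spool's min-x is at 2; the stool's min-x is 0; gap = 2 mm.

A is a stool. B is a spool. The spool is on top of the stool. The gap from the spool to the stool's −x edge is 2 mm.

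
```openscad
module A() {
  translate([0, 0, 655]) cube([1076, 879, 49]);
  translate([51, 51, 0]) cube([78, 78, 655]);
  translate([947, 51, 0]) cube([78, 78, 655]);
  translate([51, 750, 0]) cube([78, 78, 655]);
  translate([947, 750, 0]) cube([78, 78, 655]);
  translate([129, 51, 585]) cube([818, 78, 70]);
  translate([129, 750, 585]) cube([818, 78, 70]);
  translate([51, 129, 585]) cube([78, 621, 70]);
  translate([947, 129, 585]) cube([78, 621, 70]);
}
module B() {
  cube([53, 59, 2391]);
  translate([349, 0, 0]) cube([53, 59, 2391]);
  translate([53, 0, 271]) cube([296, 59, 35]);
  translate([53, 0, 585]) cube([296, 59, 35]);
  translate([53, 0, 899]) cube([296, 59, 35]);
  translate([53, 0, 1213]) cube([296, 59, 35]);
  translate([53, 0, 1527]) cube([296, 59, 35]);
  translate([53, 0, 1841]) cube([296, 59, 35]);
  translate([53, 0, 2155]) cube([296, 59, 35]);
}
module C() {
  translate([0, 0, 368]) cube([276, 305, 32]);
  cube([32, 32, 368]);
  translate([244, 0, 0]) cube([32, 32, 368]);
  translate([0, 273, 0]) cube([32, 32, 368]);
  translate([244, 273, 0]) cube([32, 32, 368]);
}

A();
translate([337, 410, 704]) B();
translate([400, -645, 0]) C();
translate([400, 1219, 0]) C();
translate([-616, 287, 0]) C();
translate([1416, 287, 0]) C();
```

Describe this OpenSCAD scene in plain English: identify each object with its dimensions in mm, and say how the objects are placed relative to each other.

A is a rectangular dining table. The top is 1076×879×49 mm with its upper surface at z = 704 mm. It stands on four 78×78 mm square legs, each inset 51 mm from the nearest pair of top edges, running from the floor to the underside of the top. Four apron rails, 78 mm thick and 70 mm tall, run between adjacent legs with their top edges flush with the underside of the top and their outer faces flush with the legs' outer faces.

B is a wooden ladder with two side rails of 53×59 mm section and 2391 mm height, set 402 mm apart overall. Between them run 7 rectangular rungs (59 mm deep, 35 mm thick), front faces flush with the rails' −y face. The bottom of the first rung is 271 mm above the floor and each subsequent rung is 314 mm higher than the one below.

C is a four-legged stool. The seat is a 276×305×32 mm slab whose top surface is at z = 400 mm; four square legs, each 32×32 mm in cross-section, run from the floor (z = 0) to the underside of the seat, each flush with a corner of the seat.

The ladder is on top of the table, centred. Four stools sit around the table at the −y, +y, −x, +x sides.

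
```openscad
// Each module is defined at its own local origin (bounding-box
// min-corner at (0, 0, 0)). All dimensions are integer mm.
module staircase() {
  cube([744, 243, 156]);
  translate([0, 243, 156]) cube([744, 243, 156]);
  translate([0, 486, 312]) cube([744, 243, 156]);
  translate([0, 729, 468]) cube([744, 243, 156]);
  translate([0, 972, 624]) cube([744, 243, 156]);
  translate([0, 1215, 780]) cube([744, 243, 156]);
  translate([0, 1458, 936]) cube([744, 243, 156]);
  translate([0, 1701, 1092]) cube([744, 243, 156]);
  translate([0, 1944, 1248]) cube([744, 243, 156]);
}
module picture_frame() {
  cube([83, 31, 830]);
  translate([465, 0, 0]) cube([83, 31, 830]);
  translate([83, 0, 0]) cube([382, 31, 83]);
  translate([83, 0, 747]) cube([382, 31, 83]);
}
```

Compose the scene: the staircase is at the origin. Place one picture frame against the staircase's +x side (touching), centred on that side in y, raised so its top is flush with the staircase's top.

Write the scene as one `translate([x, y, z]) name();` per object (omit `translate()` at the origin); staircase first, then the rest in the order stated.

staircase();
translate([744, 1078, 574]) picture_frame();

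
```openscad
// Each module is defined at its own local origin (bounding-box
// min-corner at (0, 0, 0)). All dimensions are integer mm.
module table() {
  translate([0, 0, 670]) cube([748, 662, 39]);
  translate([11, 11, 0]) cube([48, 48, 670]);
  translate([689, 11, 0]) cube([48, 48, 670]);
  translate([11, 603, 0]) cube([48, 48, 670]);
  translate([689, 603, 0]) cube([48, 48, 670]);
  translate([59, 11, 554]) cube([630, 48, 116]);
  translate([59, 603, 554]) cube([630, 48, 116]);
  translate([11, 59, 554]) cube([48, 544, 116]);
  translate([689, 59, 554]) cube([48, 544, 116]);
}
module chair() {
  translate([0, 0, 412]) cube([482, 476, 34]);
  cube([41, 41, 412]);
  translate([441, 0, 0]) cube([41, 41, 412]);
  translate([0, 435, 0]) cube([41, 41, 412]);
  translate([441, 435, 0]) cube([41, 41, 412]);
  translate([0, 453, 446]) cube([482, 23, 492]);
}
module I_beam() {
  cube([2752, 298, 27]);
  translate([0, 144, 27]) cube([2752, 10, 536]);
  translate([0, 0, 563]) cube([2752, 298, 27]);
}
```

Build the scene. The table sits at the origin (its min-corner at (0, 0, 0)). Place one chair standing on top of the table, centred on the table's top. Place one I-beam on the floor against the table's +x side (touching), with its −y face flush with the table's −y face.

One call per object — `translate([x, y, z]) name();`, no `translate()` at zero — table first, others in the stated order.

table();
translate([133, 93, 709]) chair();
translate([748, 0, 0]) I_beam();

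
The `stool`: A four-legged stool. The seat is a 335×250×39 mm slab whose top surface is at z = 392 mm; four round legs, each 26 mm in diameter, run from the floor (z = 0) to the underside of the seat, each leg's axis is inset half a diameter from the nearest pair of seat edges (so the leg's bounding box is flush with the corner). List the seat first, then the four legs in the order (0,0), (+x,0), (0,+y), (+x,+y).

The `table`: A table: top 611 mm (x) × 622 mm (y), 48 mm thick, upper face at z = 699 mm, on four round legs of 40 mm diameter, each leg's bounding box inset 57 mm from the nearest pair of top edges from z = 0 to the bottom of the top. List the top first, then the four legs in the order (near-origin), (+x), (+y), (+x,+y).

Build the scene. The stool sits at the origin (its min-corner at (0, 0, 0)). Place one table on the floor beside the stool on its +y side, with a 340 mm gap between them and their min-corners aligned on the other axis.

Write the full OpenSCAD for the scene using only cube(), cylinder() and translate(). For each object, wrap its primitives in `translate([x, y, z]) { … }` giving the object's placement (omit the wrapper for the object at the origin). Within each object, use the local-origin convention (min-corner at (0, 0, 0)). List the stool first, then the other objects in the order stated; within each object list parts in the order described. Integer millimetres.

translate([0, 0, 353]) cube([335, 250, 39]);
translate([13, 13, 0]) cylinder(h = 353, r = 13);
translate([322, 13, 0]) cylinder(h = 353, r = 13);
translate([13, 237, 0]) cylinder(h = 353, r = 13);
translate([322, 237, 0]) cylinder(h = 353, r = 13);
translate([0, 590, 0]) {
  translate([0, 0, 651]) cube([611, 622, 48]);
  translate([77, 77, 0]) cylinder(h = 651, r = 20);
  translate([534, 77, 0]) cylinder(h = 651, r = 20);
  translate([77, 545, 0]) cylinder(h = 651, r = 20);
  translate([534, 545, 0]) cylinder(h = 651, r = 20);
}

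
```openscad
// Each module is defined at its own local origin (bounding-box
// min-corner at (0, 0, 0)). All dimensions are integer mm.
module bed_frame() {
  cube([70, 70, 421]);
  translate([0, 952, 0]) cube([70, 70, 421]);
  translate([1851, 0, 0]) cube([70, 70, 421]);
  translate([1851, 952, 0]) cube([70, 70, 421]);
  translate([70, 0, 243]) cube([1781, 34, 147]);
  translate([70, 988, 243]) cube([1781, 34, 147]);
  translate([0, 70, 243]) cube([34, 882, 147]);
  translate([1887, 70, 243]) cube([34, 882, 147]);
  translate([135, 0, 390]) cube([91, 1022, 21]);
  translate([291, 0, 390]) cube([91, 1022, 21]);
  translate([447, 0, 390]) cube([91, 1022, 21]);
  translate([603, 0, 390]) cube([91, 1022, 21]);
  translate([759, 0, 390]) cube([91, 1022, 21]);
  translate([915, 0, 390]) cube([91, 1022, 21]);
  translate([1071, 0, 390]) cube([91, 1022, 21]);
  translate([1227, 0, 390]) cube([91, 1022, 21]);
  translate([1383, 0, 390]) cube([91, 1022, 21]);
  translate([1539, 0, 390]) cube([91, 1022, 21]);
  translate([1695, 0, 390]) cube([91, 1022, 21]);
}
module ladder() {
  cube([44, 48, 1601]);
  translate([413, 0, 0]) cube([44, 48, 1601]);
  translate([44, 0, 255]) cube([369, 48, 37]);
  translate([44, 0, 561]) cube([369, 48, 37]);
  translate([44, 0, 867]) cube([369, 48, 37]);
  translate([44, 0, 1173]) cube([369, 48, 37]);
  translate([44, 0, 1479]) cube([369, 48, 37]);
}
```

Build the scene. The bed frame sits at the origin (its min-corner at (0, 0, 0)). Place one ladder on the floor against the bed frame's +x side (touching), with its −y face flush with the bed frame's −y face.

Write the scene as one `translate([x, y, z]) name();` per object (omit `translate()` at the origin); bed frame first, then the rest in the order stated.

bed_frame();
translate([1921, 0, 0]) ladder();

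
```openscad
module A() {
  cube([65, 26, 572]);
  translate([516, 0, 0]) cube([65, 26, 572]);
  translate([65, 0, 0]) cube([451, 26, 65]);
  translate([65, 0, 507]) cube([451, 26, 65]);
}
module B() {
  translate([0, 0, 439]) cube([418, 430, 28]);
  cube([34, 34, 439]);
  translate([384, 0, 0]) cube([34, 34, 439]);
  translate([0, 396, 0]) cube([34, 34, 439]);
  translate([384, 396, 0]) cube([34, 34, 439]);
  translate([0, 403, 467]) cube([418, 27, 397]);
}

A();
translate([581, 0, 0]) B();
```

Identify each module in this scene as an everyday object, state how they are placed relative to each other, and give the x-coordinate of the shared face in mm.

A is a picture frame. B is a chair. The chair is against the picture frame's +x side, with their −y faces flush. The x-coordinate of the shared face is 581 mm.

The picture frame's +x face and the chair's −x face are both at x = 581 mm.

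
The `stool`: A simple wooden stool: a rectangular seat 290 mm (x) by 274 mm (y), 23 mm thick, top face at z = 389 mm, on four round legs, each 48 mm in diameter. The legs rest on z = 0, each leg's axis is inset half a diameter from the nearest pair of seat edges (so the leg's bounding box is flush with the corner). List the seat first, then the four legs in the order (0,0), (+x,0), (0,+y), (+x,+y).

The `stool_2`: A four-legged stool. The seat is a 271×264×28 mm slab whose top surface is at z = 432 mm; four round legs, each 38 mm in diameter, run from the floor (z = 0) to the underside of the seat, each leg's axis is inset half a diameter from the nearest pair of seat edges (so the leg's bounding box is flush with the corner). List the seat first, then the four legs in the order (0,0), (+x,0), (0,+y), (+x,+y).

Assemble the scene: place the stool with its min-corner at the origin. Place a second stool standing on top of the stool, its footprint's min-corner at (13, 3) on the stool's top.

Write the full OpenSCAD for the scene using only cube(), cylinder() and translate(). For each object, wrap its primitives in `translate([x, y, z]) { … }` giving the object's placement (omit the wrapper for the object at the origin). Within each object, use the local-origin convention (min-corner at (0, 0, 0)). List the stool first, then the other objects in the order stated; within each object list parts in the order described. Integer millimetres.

translate([0, 0, 366]) cube([290, 274, 23]);
translate([24, 24, 0]) cylinder(h = 366, r = 24);
translate([266, 24, 0]) cylinder(h = 366, r = 24);
translate([24, 250, 0]) cylinder(h = 366, r = 24);
translate([266, 250, 0]) cylinder(h = 366, r = 24);
translate([13, 3, 389]) {
  translate([0, 0, 404]) cube([271, 264, 28]);
  translate([19, 19, 0]) cylinder(h = 404, r = 19);
  translate([252, 19, 0]) cylinder(h = 404, r = 19);
  translate([19, 245, 0]) cylinder(h = 404, r = 19);
  translate([252, 245, 0]) cylinder(h = 404, r = 19);
}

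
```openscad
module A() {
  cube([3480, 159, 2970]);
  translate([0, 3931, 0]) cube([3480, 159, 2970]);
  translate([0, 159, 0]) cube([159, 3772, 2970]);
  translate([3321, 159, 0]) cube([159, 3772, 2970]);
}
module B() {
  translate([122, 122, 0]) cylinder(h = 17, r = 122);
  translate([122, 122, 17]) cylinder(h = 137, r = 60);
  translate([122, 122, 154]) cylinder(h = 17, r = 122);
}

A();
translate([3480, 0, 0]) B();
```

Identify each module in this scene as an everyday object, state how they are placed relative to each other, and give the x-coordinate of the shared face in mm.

The house frame's +x face and the spool's −x face are both at x = 3480 mm.

A is a house frame. B is a spool. The spool is against the house frame's +x side, with their −y faces flush. The x-coordinate of the shared face is 3480 mm.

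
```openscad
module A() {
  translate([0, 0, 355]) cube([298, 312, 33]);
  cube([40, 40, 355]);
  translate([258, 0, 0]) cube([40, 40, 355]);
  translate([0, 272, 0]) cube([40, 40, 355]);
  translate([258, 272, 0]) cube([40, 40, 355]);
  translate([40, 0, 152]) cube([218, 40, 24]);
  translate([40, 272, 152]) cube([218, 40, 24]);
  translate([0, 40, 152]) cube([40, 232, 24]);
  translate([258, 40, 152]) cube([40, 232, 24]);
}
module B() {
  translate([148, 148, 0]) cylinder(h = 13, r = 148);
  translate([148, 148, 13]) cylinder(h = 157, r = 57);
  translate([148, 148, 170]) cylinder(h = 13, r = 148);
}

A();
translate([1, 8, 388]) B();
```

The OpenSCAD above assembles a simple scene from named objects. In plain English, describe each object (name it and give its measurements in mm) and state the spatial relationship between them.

A is a simple wooden stool: a rectangular seat 298 mm (x) by 312 mm (y), 33 mm thick, top face at z = 388 mm, on four square legs, each 40×40 mm in cross-section. The legs rest on z = 0, each flush with a corner of the seat. Four stretchers, 40 mm wide and 24 mm tall, connect adjacent legs with their undersides at z = 152 mm, each running between the inner faces of the legs it joins and aligned with the legs' outer faces on the other axis.

B is a spool: two coaxial disc flanges of radius 148 mm and thickness 13 mm, joined by a core cylinder of radius 57 mm and height 157 mm. The lower flange rests on z = 0 and the three cylinders share a vertical axis.

The spool is on top of the stool, centred.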